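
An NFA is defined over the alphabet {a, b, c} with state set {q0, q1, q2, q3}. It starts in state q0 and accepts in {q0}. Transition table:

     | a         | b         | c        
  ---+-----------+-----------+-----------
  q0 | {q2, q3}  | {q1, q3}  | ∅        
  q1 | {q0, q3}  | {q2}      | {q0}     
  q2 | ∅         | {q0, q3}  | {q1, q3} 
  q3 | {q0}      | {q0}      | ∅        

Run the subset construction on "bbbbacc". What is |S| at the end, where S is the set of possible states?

1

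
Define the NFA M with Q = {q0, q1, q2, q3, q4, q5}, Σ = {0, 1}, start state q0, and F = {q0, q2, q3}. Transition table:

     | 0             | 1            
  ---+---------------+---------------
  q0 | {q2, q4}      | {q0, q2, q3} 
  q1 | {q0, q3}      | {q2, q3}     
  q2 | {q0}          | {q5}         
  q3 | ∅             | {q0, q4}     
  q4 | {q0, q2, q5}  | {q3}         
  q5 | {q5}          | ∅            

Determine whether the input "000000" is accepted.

Start in {q0}.
Read '0': {q0} → {q2, q4}.
Read '0': {q2, q4} → {q0, q2, q5}.
Read '0': {q0, q2, q5} → {q0, q2, q4, q5}.
Read '0': {q0, q2, q4, q5} → {q0, q2, q4, q5}.
Read '0': {q0, q2, q4, q5} → {q0, q2, q4, q5}.
Read '0': {q0, q2, q4, q5} → {q0, q2, q4, q5}.
The final set {q0, q2, q4, q5} contains the accepting states q0, q2.

Yes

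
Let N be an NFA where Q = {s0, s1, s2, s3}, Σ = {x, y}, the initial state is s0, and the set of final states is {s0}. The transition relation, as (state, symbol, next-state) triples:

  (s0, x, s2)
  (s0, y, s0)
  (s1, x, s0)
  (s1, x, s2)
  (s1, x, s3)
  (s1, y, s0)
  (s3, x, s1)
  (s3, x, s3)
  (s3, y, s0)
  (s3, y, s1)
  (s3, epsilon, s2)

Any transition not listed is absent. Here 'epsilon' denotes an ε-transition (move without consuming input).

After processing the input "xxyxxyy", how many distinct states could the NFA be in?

Start in {s0}.
Read 'x': {s0} → {s2}.
Read 'x': {s2} → ∅.
The set is empty and remains empty for the remaining 5 symbols.
That set has 0 states.

0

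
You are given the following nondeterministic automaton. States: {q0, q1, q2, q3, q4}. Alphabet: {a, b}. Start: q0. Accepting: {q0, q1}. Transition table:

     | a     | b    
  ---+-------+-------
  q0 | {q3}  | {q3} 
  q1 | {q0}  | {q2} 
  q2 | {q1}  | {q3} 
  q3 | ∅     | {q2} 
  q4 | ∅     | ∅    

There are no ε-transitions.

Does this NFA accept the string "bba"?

Yes

Start in {q0}.
Read 'b': {q0} → {q3}.
Read 'b': {q3} → {q2}.
Read 'a': {q2} → {q1}.
The final set {q1} contains the accepting state q1.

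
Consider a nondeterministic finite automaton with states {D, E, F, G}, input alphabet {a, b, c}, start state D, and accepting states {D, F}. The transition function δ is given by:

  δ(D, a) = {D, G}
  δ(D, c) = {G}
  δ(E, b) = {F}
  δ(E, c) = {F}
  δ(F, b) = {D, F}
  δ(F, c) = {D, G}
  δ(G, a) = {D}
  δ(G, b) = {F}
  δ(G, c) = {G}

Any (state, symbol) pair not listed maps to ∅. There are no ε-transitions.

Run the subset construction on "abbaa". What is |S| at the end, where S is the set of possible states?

Start in {D}.
Read 'a': D→{D, G}; now {D, G}.
Read 'b': D→∅, G→{F}; now {F}.
Read 'b': F→{D, F}; now {D, F}.
Read 'a': D→{D, G}, F→∅; now {D, G}.
Read 'a': D→{D, G}, G→{D}; now {D, G}.
That set has 2 states.

2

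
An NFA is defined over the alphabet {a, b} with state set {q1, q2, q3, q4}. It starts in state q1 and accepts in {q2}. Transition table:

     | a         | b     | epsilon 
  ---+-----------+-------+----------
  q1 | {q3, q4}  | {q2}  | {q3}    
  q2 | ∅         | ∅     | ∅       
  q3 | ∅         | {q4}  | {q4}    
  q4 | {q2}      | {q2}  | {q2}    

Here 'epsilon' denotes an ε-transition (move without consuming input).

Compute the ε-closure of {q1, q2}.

{q1, q2, q3, q4}

Begin with {q1, q2}.
ε-move q1 → q3; add q3.
ε-move q3 → q4; add q4.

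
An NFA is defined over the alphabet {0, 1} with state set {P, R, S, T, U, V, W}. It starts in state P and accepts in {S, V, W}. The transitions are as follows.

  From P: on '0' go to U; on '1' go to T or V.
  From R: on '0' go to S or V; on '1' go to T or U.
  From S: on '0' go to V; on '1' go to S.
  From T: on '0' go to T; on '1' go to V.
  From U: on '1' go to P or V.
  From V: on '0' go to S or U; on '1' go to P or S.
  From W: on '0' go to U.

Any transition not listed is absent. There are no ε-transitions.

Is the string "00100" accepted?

No

Start in {P}.
Read '0': P→{U}; now {U}.
Read '0': U→∅; now ∅.
The set is empty and remains empty for the remaining 3 symbols.
The final set ∅ contains no accepting state.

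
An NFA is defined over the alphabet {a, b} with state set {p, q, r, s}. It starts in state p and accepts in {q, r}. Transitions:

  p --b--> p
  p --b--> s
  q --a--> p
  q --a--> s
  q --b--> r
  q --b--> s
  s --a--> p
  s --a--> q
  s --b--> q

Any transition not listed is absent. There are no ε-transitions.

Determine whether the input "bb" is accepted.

Start in {p}.
Read 'b': p→{p, s}; now {p, s}.
Read 'b': p→{p, s}, s→{q}; now {p, q, s}.
The final set {p, q, s} contains the accepting state q.

Yes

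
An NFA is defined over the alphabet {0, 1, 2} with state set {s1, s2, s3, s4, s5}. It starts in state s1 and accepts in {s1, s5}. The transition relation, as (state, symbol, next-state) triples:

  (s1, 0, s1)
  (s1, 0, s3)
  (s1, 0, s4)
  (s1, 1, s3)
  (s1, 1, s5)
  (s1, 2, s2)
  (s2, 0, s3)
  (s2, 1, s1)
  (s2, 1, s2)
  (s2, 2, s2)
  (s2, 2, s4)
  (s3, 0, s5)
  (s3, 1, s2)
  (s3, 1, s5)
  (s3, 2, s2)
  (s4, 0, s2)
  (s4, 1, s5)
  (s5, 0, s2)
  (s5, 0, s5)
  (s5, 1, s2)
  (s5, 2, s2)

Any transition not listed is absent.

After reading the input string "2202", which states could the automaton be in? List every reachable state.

Start in {s1}.
Read '2': s1→{s2}; now {s2}.
Read '2': s2→{s2, s4}; now {s2, s4}.
Read '0': s2→{s3}, s4→{s2}; now {s2, s3}.
Read '2': s2→{s2, s4}, s3→{s2}; now {s2, s4}.

{s2, s4}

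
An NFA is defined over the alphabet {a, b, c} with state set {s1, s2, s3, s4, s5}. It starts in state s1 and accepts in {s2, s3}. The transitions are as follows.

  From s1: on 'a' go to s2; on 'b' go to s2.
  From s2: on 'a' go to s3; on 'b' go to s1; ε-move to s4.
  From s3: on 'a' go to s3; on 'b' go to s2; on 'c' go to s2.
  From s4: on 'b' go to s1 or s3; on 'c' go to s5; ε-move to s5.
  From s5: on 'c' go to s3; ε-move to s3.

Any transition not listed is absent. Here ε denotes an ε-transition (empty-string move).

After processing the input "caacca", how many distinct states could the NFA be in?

0

Start in {s1}.
Read 'c': s1→∅; now ∅.
The set is empty and remains empty for the remaining 5 symbols.
That set has 0 states.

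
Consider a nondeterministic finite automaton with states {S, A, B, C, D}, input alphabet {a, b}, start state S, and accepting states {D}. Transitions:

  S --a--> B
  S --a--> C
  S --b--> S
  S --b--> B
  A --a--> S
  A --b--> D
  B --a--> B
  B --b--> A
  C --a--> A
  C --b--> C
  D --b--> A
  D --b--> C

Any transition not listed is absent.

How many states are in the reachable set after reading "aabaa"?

Start in {S}.
Read 'a': S→{B, C}; now {B, C}.
Read 'a': B→{B}, C→{A}; now {A, B}.
Read 'b': A→{D}, B→{A}; now {A, D}.
Read 'a': A→{S}, D→∅; now {S}.
Read 'a': S→{B, C}; now {B, C}.
That set has 2 states.

2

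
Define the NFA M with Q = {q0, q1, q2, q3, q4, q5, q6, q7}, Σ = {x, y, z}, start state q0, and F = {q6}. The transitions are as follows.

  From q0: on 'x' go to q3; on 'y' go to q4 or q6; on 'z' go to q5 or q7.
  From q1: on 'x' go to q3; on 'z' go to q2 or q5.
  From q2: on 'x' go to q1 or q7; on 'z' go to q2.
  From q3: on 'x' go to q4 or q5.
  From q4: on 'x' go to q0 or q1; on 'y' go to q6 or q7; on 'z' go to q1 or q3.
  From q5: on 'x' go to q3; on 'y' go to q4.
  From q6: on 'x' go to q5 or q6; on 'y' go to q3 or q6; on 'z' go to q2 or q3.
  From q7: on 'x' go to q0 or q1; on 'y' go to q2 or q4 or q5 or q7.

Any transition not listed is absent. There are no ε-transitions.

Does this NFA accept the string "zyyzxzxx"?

Start in {q0}.
Read 'z': q0→{q5, q7}; now {q5, q7}.
Read 'y': q5→{q4}, q7→{q2, q4, q5, q7}; now {q2, q4, q5, q7}.
Read 'y': q2→∅, q4→{q6, q7}, q5→{q4}, q7→{q2, q4, q5, q7}; now {q2, q4, q5, q6, q7}.
Read 'z': q2→{q2}, q4→{q1, q3}, q5→∅, q6→{q2, q3}, q7→∅; now {q1, q2, q3}.
Read 'x': q1→{q3}, q2→{q1, q7}, q3→{q4, q5}; now {q1, q3, q4, q5, q7}.
Read 'z': q1→{q2, q5}, q3→∅, q4→{q1, q3}, q5→∅, q7→∅; now {q1, q2, q3, q5}.
Read 'x': q1→{q3}, q2→{q1, q7}, q3→{q4, q5}, q5→{q3}; now {q1, q3, q4, q5, q7}.
Read 'x': q1→{q3}, q3→{q4, q5}, q4→{q0, q1}, q5→{q3}, q7→{q0, q1}; now {q0, q1, q3, q4, q5}.
The final set {q0, q1, q3, q4, q5} contains no accepting state.

No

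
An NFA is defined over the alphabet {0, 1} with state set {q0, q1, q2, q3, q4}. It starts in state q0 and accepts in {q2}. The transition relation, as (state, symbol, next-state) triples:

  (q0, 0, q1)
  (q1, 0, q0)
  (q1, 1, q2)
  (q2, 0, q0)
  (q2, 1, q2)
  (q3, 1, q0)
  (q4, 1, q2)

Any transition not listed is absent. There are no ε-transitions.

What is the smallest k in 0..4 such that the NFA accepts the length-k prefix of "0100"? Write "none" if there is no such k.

2

Start in {q0}.
Read '0': q0→{q1}; now {q1}.
Read '1': q1→{q2}; now {q2}.
None of the earlier sets intersect F, but {q2} does.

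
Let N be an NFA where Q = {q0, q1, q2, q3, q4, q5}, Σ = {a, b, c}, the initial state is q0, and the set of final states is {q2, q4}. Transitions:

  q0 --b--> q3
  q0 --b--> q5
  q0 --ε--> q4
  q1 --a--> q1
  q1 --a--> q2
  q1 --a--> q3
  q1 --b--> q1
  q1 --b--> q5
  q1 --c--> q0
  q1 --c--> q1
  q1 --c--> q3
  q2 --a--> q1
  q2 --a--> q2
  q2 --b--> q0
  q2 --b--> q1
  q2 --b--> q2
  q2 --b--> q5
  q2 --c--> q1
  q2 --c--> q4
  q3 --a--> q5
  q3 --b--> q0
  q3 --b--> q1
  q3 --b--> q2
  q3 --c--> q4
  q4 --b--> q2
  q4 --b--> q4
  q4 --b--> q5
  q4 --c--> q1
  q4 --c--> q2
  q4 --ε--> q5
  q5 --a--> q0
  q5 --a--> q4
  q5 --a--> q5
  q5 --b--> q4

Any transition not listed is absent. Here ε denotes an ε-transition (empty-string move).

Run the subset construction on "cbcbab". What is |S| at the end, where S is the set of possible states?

6

Start: ε-closure({q0}) = {q0, q4, q5}.
Read 'c': q0→∅, q4→{q1, q2}, q5→∅; now {q1, q2}.
Read 'b': q1→{q1, q5}, q2→{q0, q1, q2, q5}; union {q0, q1, q2, q5}; ε-closure = {q0, q1, q2, q4, q5}.
Read 'c': q0→∅, q1→{q0, q1, q3}, q2→{q1, q4}, q4→{q1, q2}, q5→∅; union {q0, q1, q2, q3, q4}; ε-closure = {q0, q1, q2, q3, q4, q5}.
Read 'b': q0→{q3, q5}, q1→{q1, q5}, q2→{q0, q1, q2, q5}, q3→{q0, q1, q2}, q4→{q2, q4, q5}, q5→{q4}; now {q0, q1, q2, q3, q4, q5}.
Read 'a': q0→∅, q1→{q1, q2, q3}, q2→{q1, q2}, q3→{q5}, q4→∅, q5→{q0, q4, q5}; now {q0, q1, q2, q3, q4, q5}.
Read 'b': q0→{q3, q5}, q1→{q1, q5}, q2→{q0, q1, q2, q5}, q3→{q0, q1, q2}, q4→{q2, q4, q5}, q5→{q4}; now {q0, q1, q2, q3, q4, q5}.
That set has 6 states.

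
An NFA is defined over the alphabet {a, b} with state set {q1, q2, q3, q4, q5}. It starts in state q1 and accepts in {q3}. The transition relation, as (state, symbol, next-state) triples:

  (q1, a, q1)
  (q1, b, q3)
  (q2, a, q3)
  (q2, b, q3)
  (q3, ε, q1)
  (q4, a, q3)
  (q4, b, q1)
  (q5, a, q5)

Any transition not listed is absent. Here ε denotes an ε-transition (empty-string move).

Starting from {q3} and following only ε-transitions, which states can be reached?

{q1, q3}

Begin with {q3}.
ε-move q3 → q1; add q1.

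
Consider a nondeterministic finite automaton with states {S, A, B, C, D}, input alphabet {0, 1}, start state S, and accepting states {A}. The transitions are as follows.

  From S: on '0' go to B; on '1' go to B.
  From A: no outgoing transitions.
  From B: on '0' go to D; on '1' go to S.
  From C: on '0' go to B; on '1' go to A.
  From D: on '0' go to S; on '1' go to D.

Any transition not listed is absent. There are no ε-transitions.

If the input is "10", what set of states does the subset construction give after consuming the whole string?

Start in {S}.
Read '1': {S} → {B}.
Read '0': {B} → {D}.

{D}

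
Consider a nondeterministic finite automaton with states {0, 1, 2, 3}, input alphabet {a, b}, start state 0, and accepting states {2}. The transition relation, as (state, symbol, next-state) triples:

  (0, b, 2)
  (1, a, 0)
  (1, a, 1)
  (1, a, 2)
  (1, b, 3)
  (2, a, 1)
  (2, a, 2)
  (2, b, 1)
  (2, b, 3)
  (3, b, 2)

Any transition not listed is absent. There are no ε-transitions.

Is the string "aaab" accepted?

Start in {0}.
Read 'a': 0→∅; now ∅.
The set is empty and remains empty for the remaining 3 symbols.
The final set ∅ contains no accepting state.

No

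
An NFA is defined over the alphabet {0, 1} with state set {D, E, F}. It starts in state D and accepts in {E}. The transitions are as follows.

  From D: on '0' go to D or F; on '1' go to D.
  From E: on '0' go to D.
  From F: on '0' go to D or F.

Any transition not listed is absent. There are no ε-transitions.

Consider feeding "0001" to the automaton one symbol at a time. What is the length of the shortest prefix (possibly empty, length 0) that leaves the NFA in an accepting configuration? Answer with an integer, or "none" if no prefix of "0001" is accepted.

Start in {D}.
Read '0': {D} → {D, F}.
Read '0': {D, F} → {D, F}.
Read '0': {D, F} → {D, F}.
Read '1': {D, F} → {D}.
No reachable set along the way intersects F.

none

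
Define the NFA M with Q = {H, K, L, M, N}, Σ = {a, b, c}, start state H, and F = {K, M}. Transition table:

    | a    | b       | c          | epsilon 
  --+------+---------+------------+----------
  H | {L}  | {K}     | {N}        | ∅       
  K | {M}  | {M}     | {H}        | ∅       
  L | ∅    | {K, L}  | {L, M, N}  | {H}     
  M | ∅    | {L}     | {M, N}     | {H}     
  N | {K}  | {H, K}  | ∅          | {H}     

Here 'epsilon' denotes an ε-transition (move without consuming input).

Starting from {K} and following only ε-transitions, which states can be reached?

{K}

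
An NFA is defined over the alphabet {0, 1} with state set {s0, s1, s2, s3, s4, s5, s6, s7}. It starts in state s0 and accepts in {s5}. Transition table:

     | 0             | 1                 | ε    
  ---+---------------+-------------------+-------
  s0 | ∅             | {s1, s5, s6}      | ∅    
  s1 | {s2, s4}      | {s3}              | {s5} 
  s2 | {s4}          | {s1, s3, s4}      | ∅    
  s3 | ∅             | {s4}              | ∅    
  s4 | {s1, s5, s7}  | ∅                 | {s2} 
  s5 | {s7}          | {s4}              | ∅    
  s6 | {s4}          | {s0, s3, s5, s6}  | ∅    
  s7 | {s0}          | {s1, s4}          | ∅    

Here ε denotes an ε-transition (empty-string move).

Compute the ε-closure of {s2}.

Begin with {s2}.
No ε-moves leave this set, so the closure equals the set itself.

{s2}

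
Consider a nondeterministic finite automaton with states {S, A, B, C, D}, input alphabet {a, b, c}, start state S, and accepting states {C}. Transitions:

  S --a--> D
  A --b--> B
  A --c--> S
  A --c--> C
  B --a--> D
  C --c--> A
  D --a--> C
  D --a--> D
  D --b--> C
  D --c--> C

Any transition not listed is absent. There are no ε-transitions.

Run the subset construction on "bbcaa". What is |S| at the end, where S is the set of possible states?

0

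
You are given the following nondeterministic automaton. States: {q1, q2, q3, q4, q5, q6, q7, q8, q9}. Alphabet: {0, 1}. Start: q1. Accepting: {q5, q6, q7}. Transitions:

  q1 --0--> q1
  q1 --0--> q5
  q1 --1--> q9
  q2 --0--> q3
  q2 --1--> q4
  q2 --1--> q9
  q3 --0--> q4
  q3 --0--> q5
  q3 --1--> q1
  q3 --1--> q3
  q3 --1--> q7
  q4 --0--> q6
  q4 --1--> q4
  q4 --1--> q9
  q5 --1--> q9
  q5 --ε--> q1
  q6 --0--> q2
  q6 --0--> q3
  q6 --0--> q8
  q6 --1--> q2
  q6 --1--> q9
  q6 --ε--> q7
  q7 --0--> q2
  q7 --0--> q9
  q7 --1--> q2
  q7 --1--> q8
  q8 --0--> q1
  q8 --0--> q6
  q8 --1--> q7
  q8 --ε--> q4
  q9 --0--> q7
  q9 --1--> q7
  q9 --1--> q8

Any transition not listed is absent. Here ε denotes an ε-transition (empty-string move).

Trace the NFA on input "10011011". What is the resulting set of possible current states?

{q1, q2, q3, q4, q7, q8, q9}

Start in {q1}.
Read '1': {q1} → {q9}.
Read '0': {q9} → {q7}.
Read '0': {q7} → {q2, q9}.
Read '1': {q2, q9} → {q4, q7, q8, q9}.
Read '1': {q4, q7, q8, q9} → {q2, q4, q7, q8, q9}.
Read '0': {q2, q4, q7, q8, q9} → {q1, q2, q3, q6, q7, q9}.
Read '1': {q1, q2, q3, q6, q7, q9} → {q1, q2, q3, q4, q7, q8, q9}.
Read '1': {q1, q2, q3, q4, q7, q8, q9} → {q1, q2, q3, q4, q7, q8, q9}.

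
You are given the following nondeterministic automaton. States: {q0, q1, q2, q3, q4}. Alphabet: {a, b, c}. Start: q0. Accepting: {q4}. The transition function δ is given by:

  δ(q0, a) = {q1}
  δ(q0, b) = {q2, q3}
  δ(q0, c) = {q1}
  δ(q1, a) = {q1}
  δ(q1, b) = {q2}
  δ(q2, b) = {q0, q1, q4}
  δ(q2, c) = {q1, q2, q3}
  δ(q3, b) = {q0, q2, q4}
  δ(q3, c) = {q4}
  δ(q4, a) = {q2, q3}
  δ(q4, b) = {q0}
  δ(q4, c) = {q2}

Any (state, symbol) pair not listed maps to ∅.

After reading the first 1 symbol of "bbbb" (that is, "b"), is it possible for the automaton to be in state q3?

Yes

Start in {q0}.
Read 'b': q0→{q2, q3}; now {q2, q3}.
State q3 is in {q2, q3}.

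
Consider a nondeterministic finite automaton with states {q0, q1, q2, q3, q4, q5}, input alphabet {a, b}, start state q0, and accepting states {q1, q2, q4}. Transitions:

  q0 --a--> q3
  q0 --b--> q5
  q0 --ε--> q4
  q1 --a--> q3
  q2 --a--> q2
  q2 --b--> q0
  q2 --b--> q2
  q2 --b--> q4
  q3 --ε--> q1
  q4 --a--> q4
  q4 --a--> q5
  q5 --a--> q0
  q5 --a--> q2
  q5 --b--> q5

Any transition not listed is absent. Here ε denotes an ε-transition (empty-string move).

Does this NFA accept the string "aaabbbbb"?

Start: ε-closure({q0}) = {q0, q4}.
Read 'a': q0→{q3}, q4→{q4, q5}; union {q3, q4, q5}; ε-closure = {q1, q3, q4, q5}.
Read 'a': q1→{q3}, q3→∅, q4→{q4, q5}, q5→{q0, q2}; union {q0, q2, q3, q4, q5}; ε-closure = {q0, q1, q2, q3, q4, q5}.
Read 'a': q0→{q3}, q1→{q3}, q2→{q2}, q3→∅, q4→{q4, q5}, q5→{q0, q2}; union {q0, q2, q3, q4, q5}; ε-closure = {q0, q1, q2, q3, q4, q5}.
Read 'b': q0→{q5}, q1→∅, q2→{q0, q2, q4}, q3→∅, q4→∅, q5→{q5}; now {q0, q2, q4, q5}.
Read 'b': q0→{q5}, q2→{q0, q2, q4}, q4→∅, q5→{q5}; now {q0, q2, q4, q5}.
Read 'b': q0→{q5}, q2→{q0, q2, q4}, q4→∅, q5→{q5}; now {q0, q2, q4, q5}.
Read 'b': q0→{q5}, q2→{q0, q2, q4}, q4→∅, q5→{q5}; now {q0, q2, q4, q5}.
Read 'b': q0→{q5}, q2→{q0, q2, q4}, q4→∅, q5→{q5}; now {q0, q2, q4, q5}.
The final set {q0, q2, q4, q5} contains the accepting states q2, q4.

Yes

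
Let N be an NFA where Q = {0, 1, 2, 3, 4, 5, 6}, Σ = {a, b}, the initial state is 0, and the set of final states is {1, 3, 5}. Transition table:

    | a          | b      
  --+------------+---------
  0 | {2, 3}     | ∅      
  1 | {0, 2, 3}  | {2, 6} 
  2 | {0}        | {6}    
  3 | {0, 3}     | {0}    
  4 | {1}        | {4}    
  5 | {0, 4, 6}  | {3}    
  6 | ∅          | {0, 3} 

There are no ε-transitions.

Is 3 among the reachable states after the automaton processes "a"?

Yes

Start in {0}.
Read 'a': 0→{2, 3}; now {2, 3}.
State 3 is in {2, 3}.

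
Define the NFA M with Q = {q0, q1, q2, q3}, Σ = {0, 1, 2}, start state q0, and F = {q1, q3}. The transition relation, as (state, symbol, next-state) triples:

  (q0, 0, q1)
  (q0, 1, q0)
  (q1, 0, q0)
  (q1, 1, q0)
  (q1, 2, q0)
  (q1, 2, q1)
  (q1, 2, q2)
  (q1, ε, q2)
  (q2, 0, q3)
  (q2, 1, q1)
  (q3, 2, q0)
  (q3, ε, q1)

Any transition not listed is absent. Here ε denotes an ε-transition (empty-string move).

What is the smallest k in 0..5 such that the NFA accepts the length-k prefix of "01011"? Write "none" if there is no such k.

1

Start in {q0}.
Read '0': q0→{q1}; union {q1}; ε-closure = {q1, q2}.
None of the earlier sets intersect F, but {q1, q2} does.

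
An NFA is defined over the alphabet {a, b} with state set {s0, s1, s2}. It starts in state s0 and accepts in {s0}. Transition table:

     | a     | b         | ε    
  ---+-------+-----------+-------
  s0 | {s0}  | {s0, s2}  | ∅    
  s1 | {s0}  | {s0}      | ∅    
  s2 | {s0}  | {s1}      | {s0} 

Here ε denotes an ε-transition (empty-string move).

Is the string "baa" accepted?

Yes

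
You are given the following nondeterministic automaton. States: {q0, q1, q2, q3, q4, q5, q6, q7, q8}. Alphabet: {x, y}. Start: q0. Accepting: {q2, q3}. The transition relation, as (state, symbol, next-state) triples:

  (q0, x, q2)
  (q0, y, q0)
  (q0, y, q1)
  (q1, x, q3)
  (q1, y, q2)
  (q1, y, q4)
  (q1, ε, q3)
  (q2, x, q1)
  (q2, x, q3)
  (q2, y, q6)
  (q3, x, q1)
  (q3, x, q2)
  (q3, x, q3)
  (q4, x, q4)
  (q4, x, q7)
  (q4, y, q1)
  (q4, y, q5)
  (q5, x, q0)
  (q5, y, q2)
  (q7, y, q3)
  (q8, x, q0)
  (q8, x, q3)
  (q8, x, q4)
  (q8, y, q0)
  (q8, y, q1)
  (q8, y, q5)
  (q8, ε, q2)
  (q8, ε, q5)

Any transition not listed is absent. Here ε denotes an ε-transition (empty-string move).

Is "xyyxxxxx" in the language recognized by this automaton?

No

Start in {q0}.
Read 'x': q0→{q2}; now {q2}.
Read 'y': q2→{q6}; now {q6}.
Read 'y': q6→∅; now ∅.
The set is empty and remains empty for the remaining 5 symbols.
The final set ∅ contains no accepting state.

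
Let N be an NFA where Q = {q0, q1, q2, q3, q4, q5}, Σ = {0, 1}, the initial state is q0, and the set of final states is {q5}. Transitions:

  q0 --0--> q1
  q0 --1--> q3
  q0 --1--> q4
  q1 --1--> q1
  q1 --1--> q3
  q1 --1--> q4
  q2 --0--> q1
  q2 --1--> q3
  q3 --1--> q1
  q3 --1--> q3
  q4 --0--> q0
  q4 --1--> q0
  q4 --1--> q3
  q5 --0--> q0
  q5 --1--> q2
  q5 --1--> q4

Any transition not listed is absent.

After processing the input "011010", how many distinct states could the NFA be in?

1

Start in {q0}.
Read '0': {q0} → {q1}.
Read '1': {q1} → {q1, q3, q4}.
Read '1': {q1, q3, q4} → {q0, q1, q3, q4}.
Read '0': {q0, q1, q3, q4} → {q0, q1}.
Read '1': {q0, q1} → {q1, q3, q4}.
Read '0': {q1, q3, q4} → {q0}.
That set has 1 state.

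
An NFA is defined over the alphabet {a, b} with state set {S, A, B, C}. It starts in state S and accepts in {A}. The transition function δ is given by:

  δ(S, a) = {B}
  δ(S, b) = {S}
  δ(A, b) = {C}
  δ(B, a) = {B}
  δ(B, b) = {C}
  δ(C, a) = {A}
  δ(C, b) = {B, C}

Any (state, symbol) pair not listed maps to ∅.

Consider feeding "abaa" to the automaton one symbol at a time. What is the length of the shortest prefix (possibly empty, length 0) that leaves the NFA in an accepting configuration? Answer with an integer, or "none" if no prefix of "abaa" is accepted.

3

Start in {S}.
Read 'a': S→{B}; now {B}.
Read 'b': B→{C}; now {C}.
Read 'a': C→{A}; now {A}.
None of the earlier sets intersect F, but {A} does.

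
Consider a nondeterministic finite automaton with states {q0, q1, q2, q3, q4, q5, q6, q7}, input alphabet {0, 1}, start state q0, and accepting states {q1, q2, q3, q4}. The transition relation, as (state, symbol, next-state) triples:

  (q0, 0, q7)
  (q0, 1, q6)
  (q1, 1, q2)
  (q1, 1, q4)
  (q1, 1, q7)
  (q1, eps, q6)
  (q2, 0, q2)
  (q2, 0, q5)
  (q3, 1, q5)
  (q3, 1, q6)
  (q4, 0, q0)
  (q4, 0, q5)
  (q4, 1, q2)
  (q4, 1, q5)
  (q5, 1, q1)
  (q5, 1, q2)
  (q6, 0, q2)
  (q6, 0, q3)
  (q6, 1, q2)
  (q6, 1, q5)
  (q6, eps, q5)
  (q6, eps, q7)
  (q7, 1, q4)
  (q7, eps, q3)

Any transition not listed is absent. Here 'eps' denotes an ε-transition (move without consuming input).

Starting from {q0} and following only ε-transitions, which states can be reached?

{q0}

Begin with {q0}.
No ε-moves leave this set, so the closure equals the set itself.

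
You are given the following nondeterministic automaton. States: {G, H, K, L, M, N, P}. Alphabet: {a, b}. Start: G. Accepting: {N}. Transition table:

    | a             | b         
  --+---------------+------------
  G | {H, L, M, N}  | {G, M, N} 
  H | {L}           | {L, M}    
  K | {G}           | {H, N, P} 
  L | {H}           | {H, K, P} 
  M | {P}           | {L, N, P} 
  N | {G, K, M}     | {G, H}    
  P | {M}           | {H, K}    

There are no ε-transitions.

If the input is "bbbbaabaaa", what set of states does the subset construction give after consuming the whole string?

{G, H, K, L, M, N, P}

Start in {G}.
Read 'b': G→{G, M, N}; now {G, M, N}.
Read 'b': G→{G, M, N}, M→{L, N, P}, N→{G, H}; now {G, H, L, M, N, P}.
Read 'b': G→{G, M, N}, H→{L, M}, L→{H, K, P}, M→{L, N, P}, N→{G, H}, P→{H, K}; now {G, H, K, L, M, N, P}.
Read 'b': G→{G, M, N}, H→{L, M}, K→{H, N, P}, L→{H, K, P}, M→{L, N, P}, N→{G, H}, P→{H, K}; now {G, H, K, L, M, N, P}.
Read 'a': G→{H, L, M, N}, H→{L}, K→{G}, L→{H}, M→{P}, N→{G, K, M}, P→{M}; now {G, H, K, L, M, N, P}.
Read 'a': G→{H, L, M, N}, H→{L}, K→{G}, L→{H}, M→{P}, N→{G, K, M}, P→{M}; now {G, H, K, L, M, N, P}.
Read 'b': G→{G, M, N}, H→{L, M}, K→{H, N, P}, L→{H, K, P}, M→{L, N, P}, N→{G, H}, P→{H, K}; now {G, H, K, L, M, N, P}.
Read 'a': G→{H, L, M, N}, H→{L}, K→{G}, L→{H}, M→{P}, N→{G, K, M}, P→{M}; now {G, H, K, L, M, N, P}.
Read 'a': G→{H, L, M, N}, H→{L}, K→{G}, L→{H}, M→{P}, N→{G, K, M}, P→{M}; now {G, H, K, L, M, N, P}.
Read 'a': G→{H, L, M, N}, H→{L}, K→{G}, L→{H}, M→{P}, N→{G, K, M}, P→{M}; now {G, H, K, L, M, N, P}.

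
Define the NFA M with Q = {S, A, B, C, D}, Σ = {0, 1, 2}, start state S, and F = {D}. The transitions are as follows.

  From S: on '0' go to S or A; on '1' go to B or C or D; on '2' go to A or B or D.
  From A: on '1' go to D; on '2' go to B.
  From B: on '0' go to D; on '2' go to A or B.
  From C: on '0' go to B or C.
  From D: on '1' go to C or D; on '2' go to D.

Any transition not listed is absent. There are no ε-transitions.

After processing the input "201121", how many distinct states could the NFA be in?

2

Start in {S}.
Read '2': {S} → {A, B, D}.
Read '0': {A, B, D} → {D}.
Read '1': {D} → {C, D}.
Read '1': {C, D} → {C, D}.
Read '2': {C, D} → {D}.
Read '1': {D} → {C, D}.
That set has 2 states.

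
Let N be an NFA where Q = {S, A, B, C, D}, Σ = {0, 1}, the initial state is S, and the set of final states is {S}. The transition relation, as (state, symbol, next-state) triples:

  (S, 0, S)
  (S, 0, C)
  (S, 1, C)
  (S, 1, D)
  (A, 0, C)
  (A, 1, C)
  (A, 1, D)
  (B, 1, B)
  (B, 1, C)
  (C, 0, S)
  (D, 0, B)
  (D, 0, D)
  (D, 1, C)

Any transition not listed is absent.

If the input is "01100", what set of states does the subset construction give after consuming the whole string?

Start in {S}.
Read '0': S→{S, C}; now {S, C}.
Read '1': S→{C, D}, C→∅; now {C, D}.
Read '1': C→∅, D→{C}; now {C}.
Read '0': C→{S}; now {S}.
Read '0': S→{S, C}; now {S, C}.

{S, C}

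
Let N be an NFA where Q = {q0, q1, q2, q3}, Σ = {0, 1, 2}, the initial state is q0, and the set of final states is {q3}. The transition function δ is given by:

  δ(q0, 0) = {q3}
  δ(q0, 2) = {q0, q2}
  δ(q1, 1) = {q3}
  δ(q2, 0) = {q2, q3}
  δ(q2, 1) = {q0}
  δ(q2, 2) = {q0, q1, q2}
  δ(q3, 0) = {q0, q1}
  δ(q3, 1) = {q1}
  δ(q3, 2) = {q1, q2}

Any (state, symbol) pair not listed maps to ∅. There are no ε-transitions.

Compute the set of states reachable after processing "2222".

{q0, q1, q2}

Start in {q0}.
Read '2': {q0} → {q0, q2}.
Read '2': {q0, q2} → {q0, q1, q2}.
Read '2': {q0, q1, q2} → {q0, q1, q2}.
Read '2': {q0, q1, q2} → {q0, q1, q2}.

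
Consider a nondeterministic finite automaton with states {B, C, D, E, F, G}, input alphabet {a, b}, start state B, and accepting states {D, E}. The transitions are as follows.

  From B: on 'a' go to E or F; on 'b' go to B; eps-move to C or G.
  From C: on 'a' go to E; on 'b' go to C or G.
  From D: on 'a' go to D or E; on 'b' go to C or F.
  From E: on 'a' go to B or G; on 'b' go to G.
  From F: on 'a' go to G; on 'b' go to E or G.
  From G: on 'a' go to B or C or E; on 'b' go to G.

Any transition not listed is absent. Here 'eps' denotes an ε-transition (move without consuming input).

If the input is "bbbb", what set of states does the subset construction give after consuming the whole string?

Start: ε-closure({B}) = {B, C, G}.
Read 'b': {B, C, G} → {B, C, G}.
Read 'b': {B, C, G} → {B, C, G}.
Read 'b': {B, C, G} → {B, C, G}.
Read 'b': {B, C, G} → {B, C, G}.

{B, C, G}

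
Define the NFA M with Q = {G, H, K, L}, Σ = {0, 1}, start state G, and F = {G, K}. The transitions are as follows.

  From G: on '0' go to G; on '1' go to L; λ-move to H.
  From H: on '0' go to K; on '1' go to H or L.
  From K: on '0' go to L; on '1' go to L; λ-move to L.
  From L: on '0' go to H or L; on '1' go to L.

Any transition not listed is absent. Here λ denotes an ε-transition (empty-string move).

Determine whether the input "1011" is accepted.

Start: ε-closure({G}) = {G, H}.
Read '1': G→{L}, H→{H, L}; now {H, L}.
Read '0': H→{K}, L→{H, L}; now {H, K, L}.
Read '1': H→{H, L}, K→{L}, L→{L}; now {H, L}.
Read '1': H→{H, L}, L→{L}; now {H, L}.
The final set {H, L} contains no accepting state.

No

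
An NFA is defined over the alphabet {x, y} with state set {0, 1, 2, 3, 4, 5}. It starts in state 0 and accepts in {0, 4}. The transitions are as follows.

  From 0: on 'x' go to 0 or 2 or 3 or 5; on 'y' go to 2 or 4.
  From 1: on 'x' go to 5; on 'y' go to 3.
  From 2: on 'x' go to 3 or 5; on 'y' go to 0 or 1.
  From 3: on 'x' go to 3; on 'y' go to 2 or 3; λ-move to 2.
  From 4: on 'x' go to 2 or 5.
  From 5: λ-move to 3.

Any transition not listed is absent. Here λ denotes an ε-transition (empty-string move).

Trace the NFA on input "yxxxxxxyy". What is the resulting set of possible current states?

{0, 1, 2, 3, 4}

Start in {0}.
Read 'y': 0→{2, 4}; now {2, 4}.
Read 'x': 2→{3, 5}, 4→{2, 5}; now {2, 3, 5}.
Read 'x': 2→{3, 5}, 3→{3}, 5→∅; union {3, 5}; ε-closure = {2, 3, 5}.
Read 'x': 2→{3, 5}, 3→{3}, 5→∅; union {3, 5}; ε-closure = {2, 3, 5}.
Read 'x': 2→{3, 5}, 3→{3}, 5→∅; union {3, 5}; ε-closure = {2, 3, 5}.
Read 'x': 2→{3, 5}, 3→{3}, 5→∅; union {3, 5}; ε-closure = {2, 3, 5}.
Read 'x': 2→{3, 5}, 3→{3}, 5→∅; union {3, 5}; ε-closure = {2, 3, 5}.
Read 'y': 2→{0, 1}, 3→{2, 3}, 5→∅; now {0, 1, 2, 3}.
Read 'y': 0→{2, 4}, 1→{3}, 2→{0, 1}, 3→{2, 3}; now {0, 1, 2, 3, 4}.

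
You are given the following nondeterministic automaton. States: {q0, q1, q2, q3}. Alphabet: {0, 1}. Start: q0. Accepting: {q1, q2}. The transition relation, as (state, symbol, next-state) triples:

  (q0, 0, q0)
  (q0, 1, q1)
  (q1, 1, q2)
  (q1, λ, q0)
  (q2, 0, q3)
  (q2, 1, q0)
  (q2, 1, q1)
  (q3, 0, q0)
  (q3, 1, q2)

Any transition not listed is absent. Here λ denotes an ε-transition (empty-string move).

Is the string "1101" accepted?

Start in {q0}.
Read '1': q0→{q1}; union {q1}; ε-closure = {q0, q1}.
Read '1': q0→{q1}, q1→{q2}; union {q1, q2}; ε-closure = {q0, q1, q2}.
Read '0': q0→{q0}, q1→∅, q2→{q3}; now {q0, q3}.
Read '1': q0→{q1}, q3→{q2}; union {q1, q2}; ε-closure = {q0, q1, q2}.
The final set {q0, q1, q2} contains the accepting states q1, q2.

Yes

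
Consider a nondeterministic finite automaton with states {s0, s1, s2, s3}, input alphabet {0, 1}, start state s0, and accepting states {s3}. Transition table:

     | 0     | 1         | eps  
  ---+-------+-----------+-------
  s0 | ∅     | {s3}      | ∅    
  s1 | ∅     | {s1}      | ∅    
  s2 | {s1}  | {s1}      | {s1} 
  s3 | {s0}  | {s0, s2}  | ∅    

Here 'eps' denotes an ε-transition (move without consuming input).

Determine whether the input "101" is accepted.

Yes

Start in {s0}.
Read '1': s0→{s3}; now {s3}.
Read '0': s3→{s0}; now {s0}.
Read '1': s0→{s3}; now {s3}.
The final set {s3} contains the accepting state s3.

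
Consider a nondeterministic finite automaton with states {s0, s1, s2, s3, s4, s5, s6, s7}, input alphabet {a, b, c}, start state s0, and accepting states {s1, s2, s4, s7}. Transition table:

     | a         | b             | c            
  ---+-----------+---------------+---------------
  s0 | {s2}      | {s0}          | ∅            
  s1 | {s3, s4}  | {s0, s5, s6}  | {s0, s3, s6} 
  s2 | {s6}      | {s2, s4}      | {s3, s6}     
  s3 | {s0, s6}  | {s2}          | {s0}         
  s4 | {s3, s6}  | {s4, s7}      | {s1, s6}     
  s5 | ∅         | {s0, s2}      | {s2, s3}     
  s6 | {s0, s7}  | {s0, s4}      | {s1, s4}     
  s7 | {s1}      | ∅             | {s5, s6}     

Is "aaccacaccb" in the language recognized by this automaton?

Yes

Start in {s0}.
Read 'a': s0→{s2}; now {s2}.
Read 'a': s2→{s6}; now {s6}.
Read 'c': s6→{s1, s4}; now {s1, s4}.
Read 'c': s1→{s0, s3, s6}, s4→{s1, s6}; now {s0, s1, s3, s6}.
Read 'a': s0→{s2}, s1→{s3, s4}, s3→{s0, s6}, s6→{s0, s7}; now {s0, s2, s3, s4, s6, s7}.
Read 'c': s0→∅, s2→{s3, s6}, s3→{s0}, s4→{s1, s6}, s6→{s1, s4}, s7→{s5, s6}; now {s0, s1, s3, s4, s5, s6}.
Read 'a': s0→{s2}, s1→{s3, s4}, s3→{s0, s6}, s4→{s3, s6}, s5→∅, s6→{s0, s7}; now {s0, s2, s3, s4, s6, s7}.
Read 'c': s0→∅, s2→{s3, s6}, s3→{s0}, s4→{s1, s6}, s6→{s1, s4}, s7→{s5, s6}; now {s0, s1, s3, s4, s5, s6}.
Read 'c': s0→∅, s1→{s0, s3, s6}, s3→{s0}, s4→{s1, s6}, s5→{s2, s3}, s6→{s1, s4}; now {s0, s1, s2, s3, s4, s6}.
Read 'b': s0→{s0}, s1→{s0, s5, s6}, s2→{s2, s4}, s3→{s2}, s4→{s4, s7}, s6→{s0, s4}; now {s0, s2, s4, s5, s6, s7}.
The final set {s0, s2, s4, s5, s6, s7} contains the accepting states s2, s4, s7.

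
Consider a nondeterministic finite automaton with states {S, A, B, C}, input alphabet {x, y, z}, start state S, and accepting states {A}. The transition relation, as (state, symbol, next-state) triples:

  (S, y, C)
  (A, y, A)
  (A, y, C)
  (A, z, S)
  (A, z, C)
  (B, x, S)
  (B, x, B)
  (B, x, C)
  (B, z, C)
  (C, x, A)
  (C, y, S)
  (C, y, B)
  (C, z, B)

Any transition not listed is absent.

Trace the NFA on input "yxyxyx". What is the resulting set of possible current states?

{A}

Start in {S}.
Read 'y': {S} → {C}.
Read 'x': {C} → {A}.
Read 'y': {A} → {A, C}.
Read 'x': {A, C} → {A}.
Read 'y': {A} → {A, C}.
Read 'x': {A, C} → {A}.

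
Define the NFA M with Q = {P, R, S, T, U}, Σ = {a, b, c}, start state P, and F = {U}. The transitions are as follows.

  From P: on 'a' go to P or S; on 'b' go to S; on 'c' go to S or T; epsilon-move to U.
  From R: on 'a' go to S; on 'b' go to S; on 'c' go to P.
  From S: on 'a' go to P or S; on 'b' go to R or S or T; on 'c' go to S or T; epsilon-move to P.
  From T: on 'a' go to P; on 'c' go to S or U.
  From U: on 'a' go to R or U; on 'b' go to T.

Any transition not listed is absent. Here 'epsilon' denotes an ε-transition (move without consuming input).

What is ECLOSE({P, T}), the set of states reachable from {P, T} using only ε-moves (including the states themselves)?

{P, T, U}

Begin with {P, T}.
ε-move P → U; add U.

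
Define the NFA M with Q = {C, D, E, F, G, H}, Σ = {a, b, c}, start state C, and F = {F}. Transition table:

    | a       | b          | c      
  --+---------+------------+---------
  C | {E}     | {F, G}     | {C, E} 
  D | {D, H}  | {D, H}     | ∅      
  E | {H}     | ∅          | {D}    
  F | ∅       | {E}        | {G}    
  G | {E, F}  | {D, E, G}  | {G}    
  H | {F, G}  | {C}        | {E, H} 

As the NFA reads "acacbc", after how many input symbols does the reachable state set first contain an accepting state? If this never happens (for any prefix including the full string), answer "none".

none

Start in {C}.
Read 'a': {C} → {E}.
Read 'c': {E} → {D}.
Read 'a': {D} → {D, H}.
Read 'c': {D, H} → {E, H}.
Read 'b': {E, H} → {C}.
Read 'c': {C} → {C, E}.
No reachable set along the way intersects F.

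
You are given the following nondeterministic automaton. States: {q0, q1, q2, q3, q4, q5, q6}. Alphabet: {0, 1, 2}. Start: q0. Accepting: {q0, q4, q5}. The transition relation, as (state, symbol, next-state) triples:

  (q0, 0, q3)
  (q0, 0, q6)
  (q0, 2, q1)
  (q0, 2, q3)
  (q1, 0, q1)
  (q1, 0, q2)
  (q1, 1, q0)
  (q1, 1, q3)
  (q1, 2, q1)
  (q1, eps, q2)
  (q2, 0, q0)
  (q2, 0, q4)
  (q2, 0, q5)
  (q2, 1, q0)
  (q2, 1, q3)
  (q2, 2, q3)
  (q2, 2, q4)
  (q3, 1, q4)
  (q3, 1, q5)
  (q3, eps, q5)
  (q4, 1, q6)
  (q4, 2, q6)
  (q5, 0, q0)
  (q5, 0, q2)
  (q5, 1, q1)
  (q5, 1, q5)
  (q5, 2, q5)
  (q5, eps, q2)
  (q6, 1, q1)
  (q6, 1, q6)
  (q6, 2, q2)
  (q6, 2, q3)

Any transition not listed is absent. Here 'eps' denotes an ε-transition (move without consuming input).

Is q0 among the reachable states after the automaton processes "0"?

Start in {q0}.
Read '0': {q0} → {q2, q3, q5, q6}.
State q0 is not in {q2, q3, q5, q6}.

No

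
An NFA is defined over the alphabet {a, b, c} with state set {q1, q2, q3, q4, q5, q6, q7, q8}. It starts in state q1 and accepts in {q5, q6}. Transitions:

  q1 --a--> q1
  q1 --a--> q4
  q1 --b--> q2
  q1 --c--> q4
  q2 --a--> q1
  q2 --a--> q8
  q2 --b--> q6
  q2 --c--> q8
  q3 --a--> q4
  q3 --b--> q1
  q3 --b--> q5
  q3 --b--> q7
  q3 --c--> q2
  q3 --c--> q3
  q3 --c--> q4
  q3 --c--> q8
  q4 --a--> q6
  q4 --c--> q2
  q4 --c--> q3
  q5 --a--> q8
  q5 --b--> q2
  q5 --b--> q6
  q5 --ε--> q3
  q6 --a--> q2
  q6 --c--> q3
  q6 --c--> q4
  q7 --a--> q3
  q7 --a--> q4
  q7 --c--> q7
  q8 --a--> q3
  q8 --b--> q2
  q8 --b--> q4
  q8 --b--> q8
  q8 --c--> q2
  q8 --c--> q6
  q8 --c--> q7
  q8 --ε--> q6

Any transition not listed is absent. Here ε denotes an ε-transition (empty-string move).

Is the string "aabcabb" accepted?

Yes

Start in {q1}.
Read 'a': q1→{q1, q4}; now {q1, q4}.
Read 'a': q1→{q1, q4}, q4→{q6}; now {q1, q4, q6}.
Read 'b': q1→{q2}, q4→∅, q6→∅; now {q2}.
Read 'c': q2→{q8}; union {q8}; ε-closure = {q6, q8}.
Read 'a': q6→{q2}, q8→{q3}; now {q2, q3}.
Read 'b': q2→{q6}, q3→{q1, q5, q7}; union {q1, q5, q6, q7}; ε-closure = {q1, q3, q5, q6, q7}.
Read 'b': q1→{q2}, q3→{q1, q5, q7}, q5→{q2, q6}, q6→∅, q7→∅; union {q1, q2, q5, q6, q7}; ε-closure = {q1, q2, q3, q5, q6, q7}.
The final set {q1, q2, q3, q5, q6, q7} contains the accepting states q5, q6.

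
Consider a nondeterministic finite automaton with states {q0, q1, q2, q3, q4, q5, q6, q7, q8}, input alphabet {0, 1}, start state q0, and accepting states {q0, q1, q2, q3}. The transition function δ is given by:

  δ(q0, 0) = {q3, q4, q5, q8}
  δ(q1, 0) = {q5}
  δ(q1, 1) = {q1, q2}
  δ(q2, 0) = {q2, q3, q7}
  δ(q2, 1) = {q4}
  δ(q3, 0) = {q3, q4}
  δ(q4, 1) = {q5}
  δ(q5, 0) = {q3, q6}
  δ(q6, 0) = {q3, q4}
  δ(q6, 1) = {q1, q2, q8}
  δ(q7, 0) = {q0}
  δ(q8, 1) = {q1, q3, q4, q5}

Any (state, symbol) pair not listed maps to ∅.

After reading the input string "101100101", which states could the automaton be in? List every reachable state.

Start in {q0}.
Read '1': q0→∅; now ∅.
The set is empty and remains empty for the remaining 8 symbols.

∅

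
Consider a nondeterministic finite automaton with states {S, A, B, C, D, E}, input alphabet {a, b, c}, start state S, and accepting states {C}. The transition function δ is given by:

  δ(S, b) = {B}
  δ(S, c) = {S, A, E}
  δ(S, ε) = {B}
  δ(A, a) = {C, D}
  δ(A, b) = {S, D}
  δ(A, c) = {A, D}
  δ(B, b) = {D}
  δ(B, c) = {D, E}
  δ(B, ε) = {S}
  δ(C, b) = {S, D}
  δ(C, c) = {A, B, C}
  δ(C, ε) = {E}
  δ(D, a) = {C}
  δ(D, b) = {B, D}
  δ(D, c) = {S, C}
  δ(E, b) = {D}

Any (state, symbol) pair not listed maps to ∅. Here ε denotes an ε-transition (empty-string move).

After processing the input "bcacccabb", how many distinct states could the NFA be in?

3

Start: ε-closure({S}) = {S, B}.
Read 'b': S→{B}, B→{D}; union {B, D}; ε-closure = {S, B, D}.
Read 'c': S→{S, A, E}, B→{D, E}, D→{S, C}; union {S, A, C, D, E}; ε-closure = {S, A, B, C, D, E}.
Read 'a': S→∅, A→{C, D}, B→∅, C→∅, D→{C}, E→∅; union {C, D}; ε-closure = {C, D, E}.
Read 'c': C→{A, B, C}, D→{S, C}, E→∅; union {S, A, B, C}; ε-closure = {S, A, B, C, E}.
Read 'c': S→{S, A, E}, A→{A, D}, B→{D, E}, C→{A, B, C}, E→∅; now {S, A, B, C, D, E}.
Read 'c': S→{S, A, E}, A→{A, D}, B→{D, E}, C→{A, B, C}, D→{S, C}, E→∅; now {S, A, B, C, D, E}.
Read 'a': S→∅, A→{C, D}, B→∅, C→∅, D→{C}, E→∅; union {C, D}; ε-closure = {C, D, E}.
Read 'b': C→{S, D}, D→{B, D}, E→{D}; now {S, B, D}.
Read 'b': S→{B}, B→{D}, D→{B, D}; union {B, D}; ε-closure = {S, B, D}.
That set has 3 states.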